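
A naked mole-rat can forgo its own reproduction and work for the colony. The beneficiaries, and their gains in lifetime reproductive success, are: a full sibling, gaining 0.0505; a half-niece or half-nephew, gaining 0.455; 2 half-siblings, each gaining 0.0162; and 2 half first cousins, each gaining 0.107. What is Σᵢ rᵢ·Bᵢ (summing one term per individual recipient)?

0.1036

r to a full sibling = 1/2 (full sibs share both parents — two paths of length 2: r = 2·(1/2)^2 = 1/2).
r to a half-niece or half-nephew = 1/8 (half-aunt/uncle↔niece/nephew: one path of length 3: r = (1/2)^3 = 1/8).
r to a half-sibling = 1/4 (half-sibs share one parent — one path of length 2: r = (1/2)^2 = 1/4).
r to a half first cousin = 0.0625 (half first cousins share one grandparent — one path of length 4: r = (1/2)^4 = 1/16).
Summing one r·B term per recipient: 1·0.5·0.0505 + 1·0.125·0.455 + 2·0.25·0.0162 + 2·0.0625·0.107 = 0.1036.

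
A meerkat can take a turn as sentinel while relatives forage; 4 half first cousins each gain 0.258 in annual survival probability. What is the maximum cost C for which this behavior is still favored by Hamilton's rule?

r to a half first cousin = 0.0625 (half first cousins share one grandparent — one path of length 4: r = (1/2)^4 = 1/16).
Hamilton's rule: n·r·B > C, so the trait is favored while C < n·r·B = 4·0.0625·0.258 = 0.0645.

0.0645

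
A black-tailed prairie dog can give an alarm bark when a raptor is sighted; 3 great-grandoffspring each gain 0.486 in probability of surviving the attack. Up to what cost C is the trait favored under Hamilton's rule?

0.18225

r to a great-grandoffspring = 1/8 (three parent–offspring links: r = (1/2)^3 = 1/8).
Hamilton's rule: n·r·B > C, so the trait is favored while C < n·r·B = 3·0.125·0.486 = 0.18225.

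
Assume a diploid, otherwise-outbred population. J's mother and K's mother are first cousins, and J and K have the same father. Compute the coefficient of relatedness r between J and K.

Independent pedigree routes through distinct common ancestors add.
J and K are related in two ways: second cousins through their mothers (r = 1/32) and half-sibs through their shared father (r = 1/4).
r = 1/32 + 1/4 = 0.28125.

0.28125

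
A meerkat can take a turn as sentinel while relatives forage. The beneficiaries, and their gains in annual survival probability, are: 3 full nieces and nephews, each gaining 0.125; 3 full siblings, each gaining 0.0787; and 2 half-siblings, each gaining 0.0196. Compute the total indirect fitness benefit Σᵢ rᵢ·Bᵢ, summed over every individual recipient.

0.2216

r to a full niece or nephew = 1/4 (full aunt/uncle↔niece/nephew: two paths of length 3 through the shared grandparent pair: r = 2·(1/2)^3 = 1/4).
r to a full sibling = 1/2 (full sibs share both parents — two paths of length 2: r = 2·(1/2)^2 = 1/2).
r to a half-sibling = 1/4 (half-sibs share one parent — one path of length 2: r = (1/2)^2 = 1/4).
Summing one r·B term per recipient: 3·0.25·0.125 + 3·0.5·0.0787 + 2·0.25·0.0196 = 0.2216.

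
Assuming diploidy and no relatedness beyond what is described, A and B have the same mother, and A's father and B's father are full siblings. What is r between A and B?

0.375

Relatedness sums over independent paths through distinct common ancestors.
A and B are related in two ways: half-sibs through their shared mother (r = 1/4) and first cousins through their fathers (r = 1/8).
r = 1/4 + 1/8 = 3/8 = 0.375.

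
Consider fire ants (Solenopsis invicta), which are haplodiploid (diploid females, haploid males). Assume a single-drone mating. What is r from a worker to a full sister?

0.75

Haplodiploid full sisters inherit their father's entire haploid genome identically (contributing 1/2) and on average half of their mother's contribution (1/2 · 1/2 = 1/4); r = 1/2 + 1/4 = 3/4.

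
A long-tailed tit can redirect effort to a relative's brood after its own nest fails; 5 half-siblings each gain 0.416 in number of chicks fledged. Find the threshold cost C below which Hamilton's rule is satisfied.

r to a half-sibling = 1/4 (half-sibs share one parent — one path of length 2: r = (1/2)^2 = 1/4).
Hamilton's rule: n·r·B > C, so the trait is favored while C < n·r·B = 5·0.25·0.416 = 0.52.

0.52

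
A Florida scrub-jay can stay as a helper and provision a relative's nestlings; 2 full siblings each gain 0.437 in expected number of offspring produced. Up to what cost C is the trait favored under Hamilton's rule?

r to a full sibling = 0.5 (full sibs share both parents — two paths of length 2: r = 2·(1/2)^2 = 1/2).
Hamilton's rule: n·r·B > C, so the trait is favored while C < n·r·B = 2·0.5·0.437 = 0.437.

0.437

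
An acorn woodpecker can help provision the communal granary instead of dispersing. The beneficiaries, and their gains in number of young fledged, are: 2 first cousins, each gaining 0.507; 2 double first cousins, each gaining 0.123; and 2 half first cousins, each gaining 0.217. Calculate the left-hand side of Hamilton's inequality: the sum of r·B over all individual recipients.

0.215375

r to a first cousin = 1/8 (first cousins share one grandparent pair — two paths of length 4: r = 2·(1/2)^4 = 1/8).
r to a double first cousin = 0.25 (double first cousins share both grandparent pairs — four paths of length 4: r = 4·(1/2)^4 = 1/4).
r to a half first cousin = 0.0625 (half first cousins share one grandparent — one path of length 4: r = (1/2)^4 = 1/16).
Summing one r·B term per recipient: 2·0.125·0.507 + 2·0.25·0.123 + 2·0.0625·0.217 = 0.215375.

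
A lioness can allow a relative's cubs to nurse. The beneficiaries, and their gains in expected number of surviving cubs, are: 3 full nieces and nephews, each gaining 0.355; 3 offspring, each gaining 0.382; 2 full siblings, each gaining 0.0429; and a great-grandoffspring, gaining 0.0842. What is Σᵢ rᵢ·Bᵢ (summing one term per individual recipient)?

0.892675

r to a full niece or nephew = 1/4 (full aunt/uncle↔niece/nephew: two paths of length 3 through the shared grandparent pair: r = 2·(1/2)^3 = 1/4).
r to an offspring = 1/2 (one parent–offspring link: r = (1/2)^1 = 1/2).
r to a full sibling = 1/2 (full sibs share both parents — two paths of length 2: r = 2·(1/2)^2 = 1/2).
r to a great-grandoffspring = 0.125 (three parent–offspring links: r = (1/2)^3 = 1/8).
Summing one r·B term per recipient: 3·0.25·0.355 + 3·0.5·0.382 + 2·0.5·0.0429 + 1·0.125·0.0842 = 0.892675.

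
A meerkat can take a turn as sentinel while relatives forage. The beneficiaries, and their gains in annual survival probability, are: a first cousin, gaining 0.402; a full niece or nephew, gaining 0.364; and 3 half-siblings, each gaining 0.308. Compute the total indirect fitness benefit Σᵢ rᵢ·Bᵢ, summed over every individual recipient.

r to a first cousin = 1/8 (first cousins share one grandparent pair — two paths of length 4: r = 2·(1/2)^4 = 1/8).
r to a full niece or nephew = 0.25 (full aunt/uncle↔niece/nephew: two paths of length 3 through the shared grandparent pair: r = 2·(1/2)^3 = 1/4).
r to a half-sibling = 1/4 (half-sibs share one parent — one path of length 2: r = (1/2)^2 = 1/4).
Summing one r·B term per recipient: 1·0.125·0.402 + 1·0.25·0.364 + 3·0.25·0.308 = 0.37225.

0.37225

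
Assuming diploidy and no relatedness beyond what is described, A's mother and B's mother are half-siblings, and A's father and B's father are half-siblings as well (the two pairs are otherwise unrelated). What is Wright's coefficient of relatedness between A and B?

Relatedness sums over independent paths through distinct common ancestors.
A and B are related in two ways: half first cousins through their mothers (r = 1/16) and half first cousins through their fathers (r = 1/16).
r = 1/16 + 1/16 = 0.125.

0.125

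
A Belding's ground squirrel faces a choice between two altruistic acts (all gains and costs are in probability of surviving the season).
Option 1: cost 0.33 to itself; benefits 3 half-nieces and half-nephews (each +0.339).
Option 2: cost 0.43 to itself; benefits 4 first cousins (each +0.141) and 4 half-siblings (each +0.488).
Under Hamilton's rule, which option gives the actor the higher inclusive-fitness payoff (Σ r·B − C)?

Option 2

Option 1: r to a half-niece or half-nephew = 0.125.
Option 1: Σ r·B − C = (3·0.125·0.339) − 0.33 = -0.202875.
Option 2: r to a first cousin = 0.125.
Option 2: r to a half-sibling = 0.25.
Option 2: Σ r·B − C = (4·0.125·0.141 + 4·0.25·0.488) − 0.43 = 0.1285.
Option 2 has the higher net inclusive-fitness payoff.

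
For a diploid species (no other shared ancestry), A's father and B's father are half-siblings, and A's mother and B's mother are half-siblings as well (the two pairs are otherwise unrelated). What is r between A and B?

0.125

With two independent routes of shared ancestry, r is the sum of the two contributions.
A and B are related in two ways: half first cousins through their fathers (r = 1/16) and half first cousins through their mothers (r = 1/16).
r = 1/16 + 1/16 = 1/8 = 0.125.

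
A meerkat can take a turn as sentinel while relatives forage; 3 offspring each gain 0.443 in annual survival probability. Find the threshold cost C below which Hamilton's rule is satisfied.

0.6645

r to an offspring = 0.5 (one parent–offspring link: r = (1/2)^1 = 1/2).
Hamilton's rule: n·r·B > C, so the trait is favored while C < n·r·B = 3·0.5·0.443 = 0.6645.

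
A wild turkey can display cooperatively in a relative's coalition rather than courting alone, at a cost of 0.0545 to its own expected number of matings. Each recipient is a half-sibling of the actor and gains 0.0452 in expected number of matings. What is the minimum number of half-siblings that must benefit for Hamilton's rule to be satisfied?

r to a half-sibling = 1/4 (half-sibs share one parent — one path of length 2: r = (1/2)^2 = 1/4).
Hamilton's rule: n·r·B > C  ⇒  n > C/(r·B) = 0.0545/(0.25·0.0452) = 4.823.
The smallest integer exceeding 4.823 is 5.

5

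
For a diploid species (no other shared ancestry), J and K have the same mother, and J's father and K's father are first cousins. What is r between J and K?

0.28125

Relatedness sums over independent paths through distinct common ancestors.
J and K are related in two ways: half-sibs through their shared mother (r = 1/4) and second cousins through their fathers (r = 1/32).
r = 1/4 + 1/32 = 9/32 = 0.28125.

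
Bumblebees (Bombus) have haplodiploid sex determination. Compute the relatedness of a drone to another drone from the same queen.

Haploid brothers each carry a random half of the queen's diploid genome, so on average they share half: r = 1/2.

0.5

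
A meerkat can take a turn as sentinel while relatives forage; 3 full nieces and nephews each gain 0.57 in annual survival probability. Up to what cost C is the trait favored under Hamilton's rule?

r to a full niece or nephew = 1/4 (full aunt/uncle↔niece/nephew: two paths of length 3 through the shared grandparent pair: r = 2·(1/2)^3 = 1/4).
Hamilton's rule: n·r·B > C, so the trait is favored while C < n·r·B = 3·0.25·0.57 = 0.4275.

0.4275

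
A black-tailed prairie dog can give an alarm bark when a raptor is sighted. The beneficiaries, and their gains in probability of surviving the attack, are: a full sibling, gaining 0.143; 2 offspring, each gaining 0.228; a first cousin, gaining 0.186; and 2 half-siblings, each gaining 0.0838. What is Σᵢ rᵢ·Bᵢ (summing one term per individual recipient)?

r to a full sibling = 0.5 (full sibs share both parents — two paths of length 2: r = 2·(1/2)^2 = 1/2).
r to an offspring = 1/2 (one parent–offspring link: r = (1/2)^1 = 1/2).
r to a first cousin = 1/8 (first cousins share one grandparent pair — two paths of length 4: r = 2·(1/2)^4 = 1/8).
r to a half-sibling = 0.25 (half-sibs share one parent — one path of length 2: r = (1/2)^2 = 1/4).
Summing one r·B term per recipient: 1·0.5·0.143 + 2·0.5·0.228 + 1·0.125·0.186 + 2·0.25·0.0838 = 0.36465.

0.36465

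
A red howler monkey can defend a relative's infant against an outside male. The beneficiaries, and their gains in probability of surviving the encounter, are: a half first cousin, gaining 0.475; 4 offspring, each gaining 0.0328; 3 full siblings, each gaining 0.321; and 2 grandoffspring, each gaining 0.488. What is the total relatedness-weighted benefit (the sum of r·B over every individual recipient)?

0.8207875

r to a half first cousin = 1/16 (half first cousins share one grandparent — one path of length 4: r = (1/2)^4 = 1/16).
r to an offspring = 0.5 (one parent–offspring link: r = (1/2)^1 = 1/2).
r to a full sibling = 0.5 (full sibs share both parents — two paths of length 2: r = 2·(1/2)^2 = 1/2).
r to a grandoffspring = 1/4 (two parent–offspring links: r = (1/2)^2 = 1/4).
Summing one r·B term per recipient: 1·0.0625·0.475 + 4·0.5·0.0328 + 3·0.5·0.321 + 2·0.25·0.488 = 0.8207875.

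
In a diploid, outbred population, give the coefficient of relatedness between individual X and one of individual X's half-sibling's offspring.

Each parent–offspring link contributes a factor of 1/2, and independent paths through distinct common ancestors add.
Half-aunt/uncle↔niece/nephew: one path of length 3: r = (1/2)^3 = 1/8.

0.125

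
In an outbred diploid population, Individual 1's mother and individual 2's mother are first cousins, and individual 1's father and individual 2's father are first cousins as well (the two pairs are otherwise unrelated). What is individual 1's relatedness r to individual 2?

0.0625

Relatedness sums over independent paths through distinct common ancestors.
Individual 1 and individual 2 are related in two ways: second cousins through their mothers (r = 1/32) and second cousins through their fathers (r = 1/32).
r = 1/32 + 1/32 = 1/16 = 0.0625.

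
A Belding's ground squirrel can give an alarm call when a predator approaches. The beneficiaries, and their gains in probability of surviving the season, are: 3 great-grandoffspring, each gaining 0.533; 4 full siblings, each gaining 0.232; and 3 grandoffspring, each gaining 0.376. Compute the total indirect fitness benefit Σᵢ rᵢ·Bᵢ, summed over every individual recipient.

r to a great-grandoffspring = 0.125 (three parent–offspring links: r = (1/2)^3 = 1/8).
r to a full sibling = 0.5 (full sibs share both parents — two paths of length 2: r = 2·(1/2)^2 = 1/2).
r to a grandoffspring = 1/4 (two parent–offspring links: r = (1/2)^2 = 1/4).
Summing one r·B term per recipient: 3·0.125·0.533 + 4·0.5·0.232 + 3·0.25·0.376 = 0.945875.

0.945875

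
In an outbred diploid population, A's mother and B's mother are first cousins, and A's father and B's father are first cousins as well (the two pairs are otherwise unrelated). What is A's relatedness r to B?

With two independent routes of shared ancestry, r is the sum of the two contributions.
A and B are related in two ways: second cousins through their mothers (r = 1/32) and second cousins through their fathers (r = 1/32).
r = 1/32 + 1/32 = 1/16 = 0.0625.

0.0625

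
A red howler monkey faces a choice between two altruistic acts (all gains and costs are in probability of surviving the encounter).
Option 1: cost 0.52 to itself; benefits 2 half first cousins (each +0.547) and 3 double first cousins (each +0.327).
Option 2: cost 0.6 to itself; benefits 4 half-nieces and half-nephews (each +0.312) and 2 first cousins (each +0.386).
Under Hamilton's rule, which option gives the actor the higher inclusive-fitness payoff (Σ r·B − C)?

Option 1: r to a half first cousin = 0.0625.
Option 1: r to a double first cousin = 0.25.
Option 1: Σ r·B − C = (2·0.0625·0.547 + 3·0.25·0.327) − 0.52 = -0.206375.
Option 2: r to a half-niece or half-nephew = 0.125.
Option 2: r to a first cousin = 0.125.
Option 2: Σ r·B − C = (4·0.125·0.312 + 2·0.125·0.386) − 0.6 = -0.3475.
Option 1 has the higher net inclusive-fitness payoff.

Option 1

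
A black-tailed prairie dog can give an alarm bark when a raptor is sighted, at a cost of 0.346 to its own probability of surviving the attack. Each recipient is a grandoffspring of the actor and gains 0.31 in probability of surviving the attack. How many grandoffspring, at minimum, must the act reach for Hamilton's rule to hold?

5

r to a grandoffspring = 1/4 (two parent–offspring links: r = (1/2)^2 = 1/4).
Hamilton's rule: n·r·B > C  ⇒  n > C/(r·B) = 0.346/(0.25·0.31) = 4.465.
The smallest integer exceeding 4.465 is 5.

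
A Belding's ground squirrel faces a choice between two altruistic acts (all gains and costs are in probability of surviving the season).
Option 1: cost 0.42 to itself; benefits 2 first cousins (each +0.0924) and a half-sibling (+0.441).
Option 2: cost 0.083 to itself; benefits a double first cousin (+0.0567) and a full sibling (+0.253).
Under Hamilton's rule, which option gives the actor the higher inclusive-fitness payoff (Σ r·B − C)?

Option 1: r to a first cousin = 0.125.
Option 1: r to a half-sibling = 0.25.
Option 1: Σ r·B − C = (2·0.125·0.0924 + 1·0.25·0.441) − 0.42 = -0.28665.
Option 2: r to a double first cousin = 0.25.
Option 2: r to a full sibling = 0.5.
Option 2: Σ r·B − C = (1·0.25·0.0567 + 1·0.5·0.253) − 0.083 = 0.057675.
Option 2 has the higher net inclusive-fitness payoff.

Option 2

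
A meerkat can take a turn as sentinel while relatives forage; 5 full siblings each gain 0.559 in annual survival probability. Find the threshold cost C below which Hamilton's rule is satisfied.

1.3975

r to a full sibling = 0.5 (full sibs share both parents — two paths of length 2: r = 2·(1/2)^2 = 1/2).
Hamilton's rule: n·r·B > C, so the trait is favored while C < n·r·B = 5·0.5·0.559 = 1.3975.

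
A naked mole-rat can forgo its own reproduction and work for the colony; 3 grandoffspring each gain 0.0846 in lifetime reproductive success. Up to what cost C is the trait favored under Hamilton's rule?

0.06345

r to a grandoffspring = 0.25 (two parent–offspring links: r = (1/2)^2 = 1/4).
Hamilton's rule: n·r·B > C, so the trait is favored while C < n·r·B = 3·0.25·0.0846 = 0.06345.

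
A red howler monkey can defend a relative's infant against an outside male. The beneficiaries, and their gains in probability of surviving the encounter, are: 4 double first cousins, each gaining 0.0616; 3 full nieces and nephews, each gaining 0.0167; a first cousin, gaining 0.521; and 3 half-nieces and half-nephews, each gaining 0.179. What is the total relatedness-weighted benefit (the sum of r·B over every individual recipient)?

r to a double first cousin = 0.25 (double first cousins share both grandparent pairs — four paths of length 4: r = 4·(1/2)^4 = 1/4).
r to a full niece or nephew = 1/4 (full aunt/uncle↔niece/nephew: two paths of length 3 through the shared grandparent pair: r = 2·(1/2)^3 = 1/4).
r to a first cousin = 1/8 (first cousins share one grandparent pair — two paths of length 4: r = 2·(1/2)^4 = 1/8).
r to a half-niece or half-nephew = 1/8 (half-aunt/uncle↔niece/nephew: one path of length 3: r = (1/2)^3 = 1/8).
Summing one r·B term per recipient: 4·0.25·0.0616 + 3·0.25·0.0167 + 1·0.125·0.521 + 3·0.125·0.179 = 0.206375.

0.206375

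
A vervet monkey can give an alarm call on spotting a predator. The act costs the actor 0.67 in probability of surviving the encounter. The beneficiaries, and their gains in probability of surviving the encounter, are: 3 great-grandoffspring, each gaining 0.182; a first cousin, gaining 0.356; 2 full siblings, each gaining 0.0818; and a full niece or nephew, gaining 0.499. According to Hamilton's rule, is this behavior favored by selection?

Hamilton's rule: the trait is favored when the sum of r·B over every recipient exceeds the actor's cost C.
r to a great-grandoffspring = 1/8 (three parent–offspring links: r = (1/2)^3 = 1/8).
r to a first cousin = 0.125 (first cousins share one grandparent pair — two paths of length 4: r = 2·(1/2)^4 = 1/8).
r to a full sibling = 1/2 (full sibs share both parents — two paths of length 2: r = 2·(1/2)^2 = 1/2).
r to a full niece or nephew = 1/4 (full aunt/uncle↔niece/nephew: two paths of length 3 through the shared grandparent pair: r = 2·(1/2)^3 = 1/4).
Summing one r·B term per recipient: 3·0.125·0.182 + 1·0.125·0.356 + 2·0.5·0.0818 + 1·0.25·0.499 = 0.3193.
0.3193 < 0.67: the indirect benefit is less than the cost.

No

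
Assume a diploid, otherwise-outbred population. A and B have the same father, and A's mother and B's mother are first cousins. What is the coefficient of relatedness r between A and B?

0.28125

With two independent routes of shared ancestry, r is the sum of the two contributions.
A and B are related in two ways: half-sibs through their shared father (r = 1/4) and second cousins through their mothers (r = 1/32).
r = 1/4 + 1/32 = 9/32 = 0.28125.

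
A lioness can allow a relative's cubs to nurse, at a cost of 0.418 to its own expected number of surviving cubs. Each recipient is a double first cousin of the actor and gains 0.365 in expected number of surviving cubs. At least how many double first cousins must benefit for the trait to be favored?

5

r to a double first cousin = 1/4 (double first cousins share both grandparent pairs — four paths of length 4: r = 4·(1/2)^4 = 1/4).
Hamilton's rule: n·r·B > C  ⇒  n > C/(r·B) = 0.418/(0.25·0.365) = 4.581.
The smallest integer exceeding 4.581 is 5.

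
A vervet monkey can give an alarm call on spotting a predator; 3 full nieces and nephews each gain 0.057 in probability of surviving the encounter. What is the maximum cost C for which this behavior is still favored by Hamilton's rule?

r to a full niece or nephew = 0.25 (full aunt/uncle↔niece/nephew: two paths of length 3 through the shared grandparent pair: r = 2·(1/2)^3 = 1/4).
Hamilton's rule: n·r·B > C, so the trait is favored while C < n·r·B = 3·0.25·0.057 = 0.04275.

0.04275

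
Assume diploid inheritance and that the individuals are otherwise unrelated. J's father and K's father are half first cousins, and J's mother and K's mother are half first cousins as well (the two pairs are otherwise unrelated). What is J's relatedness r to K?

With two independent routes of shared ancestry, r is the sum of the two contributions.
J and K are related in two ways: half second cousins through their fathers (r = 1/64) and half second cousins through their mothers (r = 1/64).
r = 1/64 + 1/64 = 0.03125.

0.03125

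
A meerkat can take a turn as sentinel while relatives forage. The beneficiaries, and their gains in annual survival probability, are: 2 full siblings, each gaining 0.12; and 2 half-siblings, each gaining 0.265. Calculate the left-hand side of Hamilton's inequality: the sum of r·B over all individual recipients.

r to a full sibling = 1/2 (full sibs share both parents — two paths of length 2: r = 2·(1/2)^2 = 1/2).
r to a half-sibling = 0.25 (half-sibs share one parent — one path of length 2: r = (1/2)^2 = 1/4).
Summing one r·B term per recipient: 2·0.5·0.12 + 2·0.25·0.265 = 0.2525.

0.2525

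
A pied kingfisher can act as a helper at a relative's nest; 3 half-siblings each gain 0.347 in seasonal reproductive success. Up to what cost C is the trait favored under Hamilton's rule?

0.26025

r to a half-sibling = 1/4 (half-sibs share one parent — one path of length 2: r = (1/2)^2 = 1/4).
Hamilton's rule: n·r·B > C, so the trait is favored while C < n·r·B = 3·0.25·0.347 = 0.26025.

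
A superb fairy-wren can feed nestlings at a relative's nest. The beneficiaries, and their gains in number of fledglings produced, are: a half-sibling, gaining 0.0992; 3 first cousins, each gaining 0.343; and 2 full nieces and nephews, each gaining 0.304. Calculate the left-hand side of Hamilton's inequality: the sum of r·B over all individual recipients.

0.305425

r to a half-sibling = 0.25 (half-sibs share one parent — one path of length 2: r = (1/2)^2 = 1/4).
r to a first cousin = 0.125 (first cousins share one grandparent pair — two paths of length 4: r = 2·(1/2)^4 = 1/8).
r to a full niece or nephew = 1/4 (full aunt/uncle↔niece/nephew: two paths of length 3 through the shared grandparent pair: r = 2·(1/2)^3 = 1/4).
Summing one r·B term per recipient: 1·0.25·0.0992 + 3·0.125·0.343 + 2·0.25·0.304 = 0.305425.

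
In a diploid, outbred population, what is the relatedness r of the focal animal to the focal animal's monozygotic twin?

1

Each parent–offspring link contributes a factor of 1/2, and independent paths through distinct common ancestors add.
Monozygotic twins share every allele identical by descent: r = 1.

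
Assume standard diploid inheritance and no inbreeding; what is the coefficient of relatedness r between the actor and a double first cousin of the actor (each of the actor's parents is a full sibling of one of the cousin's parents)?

Each parent–offspring link contributes a factor of 1/2, and independent paths through distinct common ancestors add.
Double first cousins share both grandparent pairs — four paths of length 4: r = 4·(1/2)^4 = 1/4.

0.25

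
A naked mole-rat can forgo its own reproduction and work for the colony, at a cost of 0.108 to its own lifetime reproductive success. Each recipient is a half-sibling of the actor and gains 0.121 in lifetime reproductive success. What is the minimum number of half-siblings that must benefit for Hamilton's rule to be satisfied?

r to a half-sibling = 0.25 (half-sibs share one parent — one path of length 2: r = (1/2)^2 = 1/4).
Hamilton's rule: n·r·B > C  ⇒  n > C/(r·B) = 0.108/(0.25·0.121) = 3.57.
The smallest integer exceeding 3.57 is 4.

4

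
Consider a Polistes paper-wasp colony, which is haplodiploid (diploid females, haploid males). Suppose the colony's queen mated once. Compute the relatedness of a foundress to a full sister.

0.75

Haplodiploid full sisters inherit their father's entire haploid genome identically (contributing 1/2) and on average half of their mother's contribution (1/2 · 1/2 = 1/4); r = 1/2 + 1/4 = 3/4.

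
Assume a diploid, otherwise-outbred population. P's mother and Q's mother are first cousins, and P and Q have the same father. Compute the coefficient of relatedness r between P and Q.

0.28125

With two independent routes of shared ancestry, r is the sum of the two contributions.
P and Q are related in two ways: second cousins through their mothers (r = 1/32) and half-sibs through their shared father (r = 1/4).
r = 1/32 + 1/4 = 9/32 = 0.28125.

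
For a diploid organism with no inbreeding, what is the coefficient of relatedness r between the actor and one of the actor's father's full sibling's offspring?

Each parent–offspring link contributes a factor of 1/2, and independent paths through distinct common ancestors add.
First cousins share one grandparent pair — two paths of length 4: r = 2·(1/2)^4 = 1/8.

0.125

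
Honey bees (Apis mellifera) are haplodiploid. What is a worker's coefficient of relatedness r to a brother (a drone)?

0.25

Her haploid brother carries none of their father's genes and a random half of their mother's genome; that half matches the maternal half of her own genome with probability 1/2: r = 1/2 · 1/2 = 1/4.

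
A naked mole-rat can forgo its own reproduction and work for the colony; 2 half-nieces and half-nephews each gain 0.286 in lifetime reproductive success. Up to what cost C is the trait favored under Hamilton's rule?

r to a half-niece or half-nephew = 0.125 (half-aunt/uncle↔niece/nephew: one path of length 3: r = (1/2)^3 = 1/8).
Hamilton's rule: n·r·B > C, so the trait is favored while C < n·r·B = 2·0.125·0.286 = 0.0715.

0.0715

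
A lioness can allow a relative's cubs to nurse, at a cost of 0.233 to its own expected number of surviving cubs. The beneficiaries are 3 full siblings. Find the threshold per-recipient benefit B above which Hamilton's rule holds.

0.1553

r to a full sibling = 0.5 (full sibs share both parents — two paths of length 2: r = 2·(1/2)^2 = 1/2).
Hamilton's rule with n recipients of equal r: n·r·B > C, so B > C/(n·r) = 0.233/(3·0.5) = 0.1553.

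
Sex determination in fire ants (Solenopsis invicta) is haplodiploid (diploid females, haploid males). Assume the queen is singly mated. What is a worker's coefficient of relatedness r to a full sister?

Haplodiploid full sisters inherit their father's entire haploid genome identically (contributing 1/2) and on average half of their mother's contribution (1/2 · 1/2 = 1/4); r = 1/2 + 1/4 = 3/4.

0.75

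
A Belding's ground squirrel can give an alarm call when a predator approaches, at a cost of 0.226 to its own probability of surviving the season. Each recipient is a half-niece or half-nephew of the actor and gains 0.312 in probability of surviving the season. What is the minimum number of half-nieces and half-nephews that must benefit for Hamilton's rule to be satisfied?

6

r to a half-niece or half-nephew = 1/8 (half-aunt/uncle↔niece/nephew: one path of length 3: r = (1/2)^3 = 1/8).
Hamilton's rule: n·r·B > C  ⇒  n > C/(r·B) = 0.226/(0.125·0.312) = 5.795.
The smallest integer exceeding 5.795 is 6.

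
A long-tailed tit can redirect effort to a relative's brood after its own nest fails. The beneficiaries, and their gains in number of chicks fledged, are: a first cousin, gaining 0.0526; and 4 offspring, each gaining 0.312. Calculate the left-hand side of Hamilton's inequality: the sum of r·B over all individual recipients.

r to a first cousin = 0.125 (first cousins share one grandparent pair — two paths of length 4: r = 2·(1/2)^4 = 1/8).
r to an offspring = 1/2 (one parent–offspring link: r = (1/2)^1 = 1/2).
Summing one r·B term per recipient: 1·0.125·0.0526 + 4·0.5·0.312 = 0.630575.

0.630575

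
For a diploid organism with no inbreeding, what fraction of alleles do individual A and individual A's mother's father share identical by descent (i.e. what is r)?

Each parent–offspring link contributes a factor of 1/2, and independent paths through distinct common ancestors add.
Two parent–offspring links: r = (1/2)^2 = 1/4.

0.25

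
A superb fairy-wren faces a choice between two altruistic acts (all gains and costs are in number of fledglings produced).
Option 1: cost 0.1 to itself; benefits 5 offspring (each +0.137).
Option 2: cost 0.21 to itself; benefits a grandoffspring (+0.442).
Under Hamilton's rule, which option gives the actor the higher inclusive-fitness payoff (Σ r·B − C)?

Option 1

Option 1: r to an offspring = 0.5.
Option 1: Σ r·B − C = (5·0.5·0.137) − 0.1 = 0.2425.
Option 2: r to a grandoffspring = 0.25.
Option 2: Σ r·B − C = (1·0.25·0.442) − 0.21 = -0.0995.
Option 1 has the higher net inclusive-fitness payoff.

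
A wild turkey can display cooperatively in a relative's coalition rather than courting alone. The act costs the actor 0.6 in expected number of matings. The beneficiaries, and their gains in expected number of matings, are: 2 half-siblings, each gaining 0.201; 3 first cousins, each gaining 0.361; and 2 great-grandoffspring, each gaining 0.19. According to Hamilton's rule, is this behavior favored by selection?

Hamilton's rule: the trait is favored when the sum of r·B over every recipient exceeds the actor's cost C.
r to a half-sibling = 0.25 (half-sibs share one parent — one path of length 2: r = (1/2)^2 = 1/4).
r to a first cousin = 0.125 (first cousins share one grandparent pair — two paths of length 4: r = 2·(1/2)^4 = 1/8).
r to a great-grandoffspring = 0.125 (three parent–offspring links: r = (1/2)^3 = 1/8).
Summing one r·B term per recipient: 2·0.25·0.201 + 3·0.125·0.361 + 2·0.125·0.19 = 0.283375.
0.283375 < 0.6: the indirect benefit is less than the cost.

No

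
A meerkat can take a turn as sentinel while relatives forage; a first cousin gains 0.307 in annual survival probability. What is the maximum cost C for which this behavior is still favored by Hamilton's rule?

r to a first cousin = 0.125 (first cousins share one grandparent pair — two paths of length 4: r = 2·(1/2)^4 = 1/8).
Hamilton's rule: n·r·B > C, so the trait is favored while C < n·r·B = 1·0.125·0.307 = 0.038375.

0.038375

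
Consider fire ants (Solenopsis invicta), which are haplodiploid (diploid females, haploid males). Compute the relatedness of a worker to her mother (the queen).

One meiotic link between diploid queen and diploid daughter: r = 1/2.

0.5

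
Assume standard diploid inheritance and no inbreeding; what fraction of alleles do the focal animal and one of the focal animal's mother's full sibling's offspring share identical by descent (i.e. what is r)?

0.125

Each parent–offspring link contributes a factor of 1/2, and independent paths through distinct common ancestors add.
First cousins share one grandparent pair — two paths of length 4: r = 2·(1/2)^4 = 1/8.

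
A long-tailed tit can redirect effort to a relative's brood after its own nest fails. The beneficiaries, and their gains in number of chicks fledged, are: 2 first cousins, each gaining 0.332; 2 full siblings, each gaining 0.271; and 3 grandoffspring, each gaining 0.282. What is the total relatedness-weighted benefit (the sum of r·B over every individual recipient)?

0.5655

r to a first cousin = 1/8 (first cousins share one grandparent pair — two paths of length 4: r = 2·(1/2)^4 = 1/8).
r to a full sibling = 0.5 (full sibs share both parents — two paths of length 2: r = 2·(1/2)^2 = 1/2).
r to a grandoffspring = 0.25 (two parent–offspring links: r = (1/2)^2 = 1/4).
Summing one r·B term per recipient: 2·0.125·0.332 + 2·0.5·0.271 + 3·0.25·0.282 = 0.5655.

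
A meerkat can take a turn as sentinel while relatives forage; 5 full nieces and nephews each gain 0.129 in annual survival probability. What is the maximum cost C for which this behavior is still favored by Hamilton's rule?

0.16125

r to a full niece or nephew = 0.25 (full aunt/uncle↔niece/nephew: two paths of length 3 through the shared grandparent pair: r = 2·(1/2)^3 = 1/4).
Hamilton's rule: n·r·B > C, so the trait is favored while C < n·r·B = 5·0.25·0.129 = 0.16125.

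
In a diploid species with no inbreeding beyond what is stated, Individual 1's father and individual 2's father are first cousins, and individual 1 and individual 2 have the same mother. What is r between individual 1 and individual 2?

0.28125

Wright's path rule: contributions from independent ancestry routes add.
Individual 1 and individual 2 are related in two ways: second cousins through their fathers (r = 1/32) and half-sibs through their shared mother (r = 1/4).
r = 1/32 + 1/4 = 0.28125.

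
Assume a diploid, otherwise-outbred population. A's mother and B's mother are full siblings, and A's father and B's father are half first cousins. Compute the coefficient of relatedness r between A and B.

Wright's path rule: contributions from independent ancestry routes add.
A and B are related in two ways: first cousins through their mothers (r = 1/8) and half second cousins through their fathers (r = 1/64).
r = 1/8 + 1/64 = 0.140625.

0.140625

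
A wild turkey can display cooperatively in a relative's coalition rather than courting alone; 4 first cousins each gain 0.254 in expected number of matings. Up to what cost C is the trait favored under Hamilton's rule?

r to a first cousin = 0.125 (first cousins share one grandparent pair — two paths of length 4: r = 2·(1/2)^4 = 1/8).
Hamilton's rule: n·r·B > C, so the trait is favored while C < n·r·B = 4·0.125·0.254 = 0.127.

0.127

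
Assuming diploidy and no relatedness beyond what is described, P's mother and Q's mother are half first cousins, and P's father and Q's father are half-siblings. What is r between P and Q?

0.078125

With two independent routes of shared ancestry, r is the sum of the two contributions.
P and Q are related in two ways: half second cousins through their mothers (r = 1/64) and half first cousins through their fathers (r = 1/16).
r = 1/64 + 1/16 = 5/64 = 0.078125.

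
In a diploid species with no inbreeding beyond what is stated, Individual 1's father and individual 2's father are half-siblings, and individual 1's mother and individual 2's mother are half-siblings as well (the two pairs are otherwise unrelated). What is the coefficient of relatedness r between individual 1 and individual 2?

0.125

Relatedness sums over independent paths through distinct common ancestors.
Individual 1 and individual 2 are related in two ways: half first cousins through their fathers (r = 1/16) and half first cousins through their mothers (r = 1/16).
r = 1/16 + 1/16 = 0.125.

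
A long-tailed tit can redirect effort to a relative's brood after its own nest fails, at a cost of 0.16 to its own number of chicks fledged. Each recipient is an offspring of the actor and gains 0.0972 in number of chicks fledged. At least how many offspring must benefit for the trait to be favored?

r to an offspring = 0.5 (one parent–offspring link: r = (1/2)^1 = 1/2).
Hamilton's rule: n·r·B > C  ⇒  n > C/(r·B) = 0.16/(0.5·0.0972) = 3.292.
The smallest integer exceeding 3.292 is 4.

4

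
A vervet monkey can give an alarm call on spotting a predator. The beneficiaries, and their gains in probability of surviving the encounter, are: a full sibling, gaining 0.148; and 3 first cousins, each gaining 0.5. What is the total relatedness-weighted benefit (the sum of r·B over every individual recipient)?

0.2615

r to a full sibling = 0.5 (full sibs share both parents — two paths of length 2: r = 2·(1/2)^2 = 1/2).
r to a first cousin = 0.125 (first cousins share one grandparent pair — two paths of length 4: r = 2·(1/2)^4 = 1/8).
Summing one r·B term per recipient: 1·0.5·0.148 + 3·0.125·0.5 = 0.2615.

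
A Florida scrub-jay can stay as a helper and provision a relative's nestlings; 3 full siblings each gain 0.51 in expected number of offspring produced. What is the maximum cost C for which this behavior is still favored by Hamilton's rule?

0.765

r to a full sibling = 1/2 (full sibs share both parents — two paths of length 2: r = 2·(1/2)^2 = 1/2).
Hamilton's rule: n·r·B > C, so the trait is favored while C < n·r·B = 3·0.5·0.51 = 0.765.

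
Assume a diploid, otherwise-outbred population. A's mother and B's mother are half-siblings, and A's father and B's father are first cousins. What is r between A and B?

0.09375

Relatedness sums over independent paths through distinct common ancestors.
A and B are related in two ways: half first cousins through their mothers (r = 1/16) and second cousins through their fathers (r = 1/32).
r = 1/16 + 1/32 = 3/32 = 0.09375.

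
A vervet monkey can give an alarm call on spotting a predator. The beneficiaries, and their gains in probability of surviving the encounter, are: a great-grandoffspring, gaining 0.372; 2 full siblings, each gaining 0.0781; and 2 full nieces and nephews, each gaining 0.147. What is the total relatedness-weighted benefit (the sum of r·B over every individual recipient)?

r to a great-grandoffspring = 1/8 (three parent–offspring links: r = (1/2)^3 = 1/8).
r to a full sibling = 1/2 (full sibs share both parents — two paths of length 2: r = 2·(1/2)^2 = 1/2).
r to a full niece or nephew = 1/4 (full aunt/uncle↔niece/nephew: two paths of length 3 through the shared grandparent pair: r = 2·(1/2)^3 = 1/4).
Summing one r·B term per recipient: 1·0.125·0.372 + 2·0.5·0.0781 + 2·0.25·0.147 = 0.1981.

0.1981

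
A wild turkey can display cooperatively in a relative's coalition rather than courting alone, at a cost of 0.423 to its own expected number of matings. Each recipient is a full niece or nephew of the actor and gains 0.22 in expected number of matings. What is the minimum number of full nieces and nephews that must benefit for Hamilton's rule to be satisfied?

r to a full niece or nephew = 0.25 (full aunt/uncle↔niece/nephew: two paths of length 3 through the shared grandparent pair: r = 2·(1/2)^3 = 1/4).
Hamilton's rule: n·r·B > C  ⇒  n > C/(r·B) = 0.423/(0.25·0.22) = 7.691.
The smallest integer exceeding 7.691 is 8.

8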